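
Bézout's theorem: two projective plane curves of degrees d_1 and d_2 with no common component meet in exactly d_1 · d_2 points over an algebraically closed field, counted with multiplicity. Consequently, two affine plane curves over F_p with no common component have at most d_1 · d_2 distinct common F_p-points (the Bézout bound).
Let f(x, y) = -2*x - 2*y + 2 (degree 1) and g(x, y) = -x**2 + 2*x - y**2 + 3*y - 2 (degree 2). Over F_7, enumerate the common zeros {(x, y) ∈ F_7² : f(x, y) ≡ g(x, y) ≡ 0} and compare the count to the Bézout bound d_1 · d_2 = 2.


Common zeros: {(0, 1), (4, 4)}; count = 2; Bézout bound = 2.

deg(f) = 1, deg(g) = 2, so Bézout bound = 2.
Scan x ∈ F_7. For each x, list the y ∈ F_7 with f(x, y) ≡ 0 and those with g(x, y) ≡ 0 (mod 7); the common zeros in that column are the intersection.
  x = 0: f ≡ 0 at y ∈ {1}; g ≡ 0 at y ∈ {1, 2}; common: {1}.
  x = 1: f ≡ 0 at y ∈ {0}; g ≡ 0 at y ∈ ∅; common: ∅.
  x = 2: f ≡ 0 at y ∈ {6}; g ≡ 0 at y ∈ {1, 2}; common: ∅.
  x = 3: f ≡ 0 at y ∈ {5}; g ≡ 0 at y ∈ ∅; common: ∅.
  x = 4: f ≡ 0 at y ∈ {4}; g ≡ 0 at y ∈ {4, 6}; common: {4}.
  x = 5: f ≡ 0 at y ∈ {3}; g ≡ 0 at y ∈ {4, 6}; common: ∅.
  x = 6: f ≡ 0 at y ∈ {2}; g ≡ 0 at y ∈ ∅; common: ∅.
Collecting: common zeros = {(0, 1), (4, 4)}, so the count is 2.
Comparison with the Bézout bound: 2 ≤ 2 = deg(f)·deg(g), as expected for curves with no common component (the bound is attained).


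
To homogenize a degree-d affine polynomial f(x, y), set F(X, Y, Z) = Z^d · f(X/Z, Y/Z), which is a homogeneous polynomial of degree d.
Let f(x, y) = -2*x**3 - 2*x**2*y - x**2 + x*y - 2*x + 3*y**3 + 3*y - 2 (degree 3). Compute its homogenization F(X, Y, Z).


F(X, Y, Z) = -2*X**3 - 2*X**2*Y - X**2*Z + X*Y*Z - 2*X*Z**2 + 3*Y**3 + 3*Y*Z**2 - 2*Z**3

deg(f) = 3.
Substitute x = X/Z, y = Y/Z into f, then multiply by Z^3.
  monomial -2·x^3·y^0 ↦ -2·X^3·Y^0·Z^0.
  monomial -2·x^2·y^1 ↦ -2·X^2·Y^1·Z^0.
  monomial -1·x^2·y^0 ↦ -1·X^2·Y^0·Z^1.
  monomial 1·x^1·y^1 ↦ 1·X^1·Y^1·Z^1.
  monomial -2·x^1·y^0 ↦ -2·X^1·Y^0·Z^2.
  monomial 3·x^0·y^3 ↦ 3·X^0·Y^3·Z^0.
  monomial 3·x^0·y^1 ↦ 3·X^0·Y^1·Z^2.
  monomial -2·x^0·y^0 ↦ -2·X^0·Y^0·Z^3.
Collecting: F(X, Y, Z) = -2*X**3 - 2*X**2*Y - X**2*Z + X*Y*Z - 2*X*Z**2 + 3*Y**3 + 3*Y*Z**2 - 2*Z**3.


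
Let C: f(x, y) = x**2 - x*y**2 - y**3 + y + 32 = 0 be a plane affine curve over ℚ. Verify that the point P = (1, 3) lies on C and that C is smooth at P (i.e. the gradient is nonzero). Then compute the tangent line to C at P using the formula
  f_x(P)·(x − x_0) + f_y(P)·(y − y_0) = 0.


Tangent line at P: -7*x - 32*y + 103 = 0.

Step 1: f(1, 3) = 0, so P lies on C.
Step 2: partial derivatives
  f_x(x, y) = 2*x - y**2, f_y(x, y) = -2*x*y - 3*y**2 + 1.
  f_x(P) = -7, f_y(P) = -32 (gradient nonzero, so P is smooth).
Step 3: tangent line at P: -7·(x − 1) + -32·(y − 3) = 0.
Expanding: -7*x - 32*y + 103 = 0.


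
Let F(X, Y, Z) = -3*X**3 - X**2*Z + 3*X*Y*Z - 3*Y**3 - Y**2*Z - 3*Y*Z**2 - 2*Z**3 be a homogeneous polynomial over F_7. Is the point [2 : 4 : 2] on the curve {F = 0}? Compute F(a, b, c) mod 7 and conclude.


F(2,4,2) ≡ 1 (mod 7); P is NOT on the curve.

Evaluate F(2, 4, 2) term-by-term (mod 7).
  -3*X**3 ↦ -3·8·1·1 = -24
  -X**2*Z ↦ -1·4·1·2 = -8
  3*X*Y*Z ↦ 3·2·4·2 = 48
  -3*Y**3 ↦ -3·1·64·1 = -192
  -Y**2*Z ↦ -1·1·16·2 = -32
  -3*Y*Z**2 ↦ -3·1·4·4 = -48
  -2*Z**3 ↦ -2·1·1·8 = -16
Sum: F(2, 4, 2) = (-24) + (-8) + (48) + (-192) + (-32) + (-48) + (-16) = -272.
Reducing mod 7: -272 ≡ 1 (mod 7).
Since F(a, b, c) ≡ 1 ≠ 0 (mod 7), P does NOT lie on the curve.


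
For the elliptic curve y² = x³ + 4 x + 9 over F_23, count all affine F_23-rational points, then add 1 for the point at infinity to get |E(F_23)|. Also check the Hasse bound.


Affine points = {(0, 3), (0, 20), (2, 5), (2, 18), (3, 5), (3, 18), (5, 4), (5, 19), (7, 9), (7, 14), (8, 1), (8, 22), (11, 2), (11, 21), (13, 2), (13, 21), (14, 7), (14, 16), (16, 11), (16, 12), (18, 5), (18, 18), (20, 4), (20, 19), (21, 4), (21, 19), (22, 2), (22, 21)}; affine count = 28; |E(F_23)| = 29.

Discriminant check: Δ ∝ 4a³ + 27b² = 4·4³ + 27·9² = 4·64 + 27·81 ≡ 5 (mod 23). Nonzero ⇒ E is nonsingular.
For each x ∈ F_23, compute rhs = x³ + 4·x + 9 mod 23, then count y ∈ F_23 with y² ≡ rhs.
  x = 0: rhs = 9, matching y values: 3, 20 (2 points).
  x = 1: rhs = 14, matching y values: none (0 points).
  x = 2: rhs = 2, matching y values: 5, 18 (2 points).
  x = 3: rhs = 2, matching y values: 5, 18 (2 points).
  x = 4: rhs = 20, matching y values: none (0 points).
  x = 5: rhs = 16, matching y values: 4, 19 (2 points).
  x = 6: rhs = 19, matching y values: none (0 points).
  x = 7: rhs = 12, matching y values: 9, 14 (2 points).
  x = 8: rhs = 1, matching y values: 1, 22 (2 points).
  x = 9: rhs = 15, matching y values: none (0 points).
  x = 10: rhs = 14, matching y values: none (0 points).
  x = 11: rhs = 4, matching y values: 2, 21 (2 points).
  x = 12: rhs = 14, matching y values: none (0 points).
  x = 13: rhs = 4, matching y values: 2, 21 (2 points).
  x = 14: rhs = 3, matching y values: 7, 16 (2 points).
  x = 15: rhs = 17, matching y values: none (0 points).
  x = 16: rhs = 6, matching y values: 11, 12 (2 points).
  x = 17: rhs = 22, matching y values: none (0 points).
  x = 18: rhs = 2, matching y values: 5, 18 (2 points).
  x = 19: rhs = 21, matching y values: none (0 points).
  x = 20: rhs = 16, matching y values: 4, 19 (2 points).
  x = 21: rhs = 16, matching y values: 4, 19 (2 points).
  x = 22: rhs = 4, matching y values: 2, 21 (2 points).
Total affine count: 28.
Full point count |E(F_23)| = 28 + 1 = 29.
Hasse bound: |29 − (23+1)| = |5| = 5 ≤ 2√23 ≈ 9.5917 ✓.


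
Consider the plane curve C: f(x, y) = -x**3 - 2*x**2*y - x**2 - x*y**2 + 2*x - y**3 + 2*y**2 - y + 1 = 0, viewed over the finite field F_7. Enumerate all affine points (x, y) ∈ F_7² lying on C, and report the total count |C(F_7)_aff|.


Affine F_7-points: {(0, 4), (2, 0), (5, 4)}; count = 3.

For each of the 49 pairs (x, y) ∈ F_7², evaluate f(x, y) mod 7. Record the zeros.
  x = 0: [0↦1, 1↦1, 2↦6, 3↦3, 4↦0, 5↦5, 6↦5]  zeros at y ∈ {4}
  x = 1: [0↦1, 1↦5, 2↦5, 3↦2, 4↦4, 5↦5, 6↦6]  zeros at y ∈ ∅
  x = 2: [0↦0, 1↦4, 2↦2, 3↦2, 4↦5, 5↦5, 6↦3]  zeros at y ∈ {0}
  x = 3: [0↦6, 1↦6, 2↦5, 3↦4, 4↦4, 5↦6, 6↦4]  zeros at y ∈ ∅
  x = 4: [0↦6, 1↦5, 2↦1, 3↦2, 4↦2, 5↦2, 6↦3]  zeros at y ∈ ∅
  x = 5: [0↦1, 1↦2, 2↦5, 3↦4, 4↦0, 5↦1, 6↦1]  zeros at y ∈ {4}
  x = 6: [0↦6, 1↦5, 2↦4, 3↦4, 4↦6, 5↦4, 6↦6]  zeros at y ∈ ∅
Collecting zeros: affine points = {(0, 4), (2, 0), (5, 4)}.
Total count |C(F_7)_aff| = 3.


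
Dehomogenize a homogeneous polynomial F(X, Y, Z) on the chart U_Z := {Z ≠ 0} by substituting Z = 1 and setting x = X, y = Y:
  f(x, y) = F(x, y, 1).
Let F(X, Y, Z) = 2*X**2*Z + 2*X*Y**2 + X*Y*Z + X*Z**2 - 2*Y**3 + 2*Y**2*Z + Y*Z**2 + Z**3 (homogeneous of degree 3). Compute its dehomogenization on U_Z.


f(x, y) = 2*x**2 + 2*x*y**2 + x*y + x - 2*y**3 + 2*y**2 + y + 1

On U_Z we set Z = 1. Each monomial c·X^i·Y^j·Z^k in F becomes c·x^i·y^j·1^k = c·x^i·y^j.
Substituting Z = 1: F(X, Y, 1) = 2*x**2 + 2*x*y**2 + x*y + x - 2*y**3 + 2*y**2 + y + 1.
Note: deg(f) ≤ deg(F) = 3; strict inequality happens when F is divisible by Z (lost terms).


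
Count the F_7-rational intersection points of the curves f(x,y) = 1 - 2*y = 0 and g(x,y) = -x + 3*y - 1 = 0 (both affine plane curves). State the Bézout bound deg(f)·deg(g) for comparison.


Common zeros: {(4, 4)}; count = 1; Bézout bound = 1.

deg(f) = 1, deg(g) = 1, so Bézout bound = 1.
Scan x ∈ F_7. For each x, list the y ∈ F_7 with f(x, y) ≡ 0 and those with g(x, y) ≡ 0 (mod 7); the common zeros in that column are the intersection.
  x = 0: f ≡ 0 at y ∈ {4}; g ≡ 0 at y ∈ {5}; common: ∅.
  x = 1: f ≡ 0 at y ∈ {4}; g ≡ 0 at y ∈ {3}; common: ∅.
  x = 2: f ≡ 0 at y ∈ {4}; g ≡ 0 at y ∈ {1}; common: ∅.
  x = 3: f ≡ 0 at y ∈ {4}; g ≡ 0 at y ∈ {6}; common: ∅.
  x = 4: f ≡ 0 at y ∈ {4}; g ≡ 0 at y ∈ {4}; common: {4}.
  x = 5: f ≡ 0 at y ∈ {4}; g ≡ 0 at y ∈ {2}; common: ∅.
  x = 6: f ≡ 0 at y ∈ {4}; g ≡ 0 at y ∈ {0}; common: ∅.
Collecting: common zeros = {(4, 4)}, so the count is 1.
Comparison with the Bézout bound: 1 ≤ 1 = deg(f)·deg(g), as expected for curves with no common component (the bound is attained).


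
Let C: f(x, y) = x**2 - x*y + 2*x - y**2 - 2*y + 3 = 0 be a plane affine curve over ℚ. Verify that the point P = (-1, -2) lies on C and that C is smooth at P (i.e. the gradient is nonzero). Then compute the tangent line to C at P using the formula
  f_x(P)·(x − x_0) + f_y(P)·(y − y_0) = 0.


Tangent line at P: 2*x + 3*y + 8 = 0.

Step 1: f(-1, -2) = 0, so P lies on C.
Step 2: partial derivatives
  f_x(x, y) = 2*x - y + 2, f_y(x, y) = -x - 2*y - 2.
  f_x(P) = 2, f_y(P) = 3 (gradient nonzero, so P is smooth).
Step 3: tangent line at P: 2·(x − -1) + 3·(y − -2) = 0.
Expanding: 2*x + 3*y + 8 = 0.


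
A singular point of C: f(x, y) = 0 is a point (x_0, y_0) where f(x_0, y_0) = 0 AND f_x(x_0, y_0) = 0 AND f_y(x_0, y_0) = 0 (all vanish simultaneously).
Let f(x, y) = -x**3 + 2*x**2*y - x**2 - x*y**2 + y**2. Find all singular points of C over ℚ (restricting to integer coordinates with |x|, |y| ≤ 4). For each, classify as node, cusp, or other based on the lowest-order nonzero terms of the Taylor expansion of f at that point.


Singular points: {(0, 0)}; classification: node.

Compute partial derivatives:
  f_x = -3*x**2 + 4*x*y - 2*x - y**2.
  f_y = 2*x**2 - 2*x*y + 2*y.
Scan x_0 ∈ {−4, ..., 4}. For each x_0, f_y(x_0, y) is a polynomial in y; find its integer roots y ∈ {−4, ..., 4}, then test f_x and f at those candidates.
  x = -4: f_y(-4, y) = 10*y + 32; no integer root y with |y| ≤ 4.
  x = -3: f_y(-3, y) = 8*y + 18; no integer root y with |y| ≤ 4.
  x = -2: f_y(-2, y) = 6*y + 8; no integer root y with |y| ≤ 4.
  x = -1: f_y(-1, y) = 4*y + 2; no integer root y with |y| ≤ 4.
  x = 0: f_y(0, y) = 2*y; vanishes at y ∈ {0}. (0, 0): f_x = 0, f = 0 — SINGULAR.
  x = 1: f_y(1, y) = 2; no integer root y with |y| ≤ 4.
  x = 2: f_y(2, y) = 8 - 2*y; vanishes at y ∈ {4}. (2, 4): f_x = 0 but f = 4 ≠ 0.
  x = 3: f_y(3, y) = 18 - 4*y; no integer root y with |y| ≤ 4.
  x = 4: f_y(4, y) = 32 - 6*y; no integer root y with |y| ≤ 4.
Only singular point on the grid: (0, 0).
Classify: substitute x = 0 + u, y = 0 + v and expand: f = -u**3 + 2*u**2*v - u**2 - u*v**2 + v**2.
No constant or linear terms (consistent with a singular point). Quadratic part: -u**2 + v**2. Cubic part: -u**3 + 2*u**2*v - u*v**2.
The quadratic part v**2 - u**2 = (v − u)(v + u) splits into two distinct linear factors, so there are two distinct tangent lines y − 0 = ±(x − 0) — this is a node (ordinary double point).
Classification: node.


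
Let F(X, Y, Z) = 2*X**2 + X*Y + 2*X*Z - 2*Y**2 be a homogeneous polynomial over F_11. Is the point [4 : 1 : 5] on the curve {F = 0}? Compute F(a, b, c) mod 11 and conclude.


F(4,1,5) ≡ 8 (mod 11); P is NOT on the curve.

Evaluate F(4, 1, 5) term-by-term (mod 11).
  2*X**2 ↦ 2·16·1·1 = 32
  X*Y ↦ 1·4·1·1 = 4
  2*X*Z ↦ 2·4·1·5 = 40
  -2*Y**2 ↦ -2·1·1·1 = -2
Sum: F(4, 1, 5) = (32) + (4) + (40) + (-2) = 74.
Reducing mod 11: 74 ≡ 8 (mod 11).
Since F(a, b, c) ≡ 8 ≠ 0 (mod 11), P does NOT lie on the curve.


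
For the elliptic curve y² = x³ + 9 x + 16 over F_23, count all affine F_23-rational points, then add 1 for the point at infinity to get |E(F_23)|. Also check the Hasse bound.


Affine points = {(0, 4), (0, 19), (1, 7), (1, 16), (3, 1), (3, 22), (4, 1), (4, 22), (5, 5), (5, 18), (7, 10), (7, 13), (8, 5), (8, 18), (10, 5), (10, 18), (12, 9), (12, 14), (16, 1), (16, 22), (19, 10), (19, 13), (20, 10), (20, 13), (21, 6), (21, 17), (22, 11), (22, 12)}; affine count = 28; |E(F_23)| = 29.

Discriminant check: Δ ∝ 4a³ + 27b² = 4·9³ + 27·16² = 4·729 + 27·256 ≡ 7 (mod 23). Nonzero ⇒ E is nonsingular.
For each x ∈ F_23, compute rhs = x³ + 9·x + 16 mod 23, then count y ∈ F_23 with y² ≡ rhs.
  x = 0: rhs = 16, matching y values: 4, 19 (2 points).
  x = 1: rhs = 3, matching y values: 7, 16 (2 points).
  x = 2: rhs = 19, matching y values: none (0 points).
  x = 3: rhs = 1, matching y values: 1, 22 (2 points).
  x = 4: rhs = 1, matching y values: 1, 22 (2 points).
  x = 5: rhs = 2, matching y values: 5, 18 (2 points).
  x = 6: rhs = 10, matching y values: none (0 points).
  x = 7: rhs = 8, matching y values: 10, 13 (2 points).
  x = 8: rhs = 2, matching y values: 5, 18 (2 points).
  x = 9: rhs = 21, matching y values: none (0 points).
  x = 10: rhs = 2, matching y values: 5, 18 (2 points).
  x = 11: rhs = 20, matching y values: none (0 points).
  x = 12: rhs = 12, matching y values: 9, 14 (2 points).
  x = 13: rhs = 7, matching y values: none (0 points).
  x = 14: rhs = 11, matching y values: none (0 points).
  x = 15: rhs = 7, matching y values: none (0 points).
  x = 16: rhs = 1, matching y values: 1, 22 (2 points).
  x = 17: rhs = 22, matching y values: none (0 points).
  x = 18: rhs = 7, matching y values: none (0 points).
  x = 19: rhs = 8, matching y values: 10, 13 (2 points).
  x = 20: rhs = 8, matching y values: 10, 13 (2 points).
  x = 21: rhs = 13, matching y values: 6, 17 (2 points).
  x = 22: rhs = 6, matching y values: 11, 12 (2 points).
Total affine count: 28.
Full point count |E(F_23)| = 28 + 1 = 29.
Hasse bound: |29 − (23+1)| = |5| = 5 ≤ 2√23 ≈ 9.5917 ✓.


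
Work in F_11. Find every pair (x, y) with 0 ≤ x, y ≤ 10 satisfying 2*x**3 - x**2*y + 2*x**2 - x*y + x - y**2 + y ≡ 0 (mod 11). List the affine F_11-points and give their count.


Affine F_11-points: {(0, 0), (0, 1), (3, 3), (3, 8), (4, 5), (4, 9), (5, 1), (5, 3), (6, 4), (6, 10), (8, 8), (8, 9), (9, 3), (9, 7)}; count = 14.

For each of the 121 pairs (x, y) ∈ F_11², evaluate f(x, y) mod 11. Record the zeros.
  x = 0: [0↦0, 1↦0, 2↦9, 3↦5, 4↦10, 5↦2, 6↦3, 7↦2, 8↦10, 9↦5, 10↦9]  zeros at y ∈ {0, 1}
  x = 1: [0↦5, 1↦3, 2↦10, 3↦4, 4↦7, 5↦8, 6↦7, 7↦4, 8↦10, 9↦3, 10↦5]  zeros at y ∈ ∅
  x = 2: [0↦4, 1↦9, 2↦1, 3↦2, 4↦1, 5↦9, 6↦4, 7↦8, 8↦10, 9↦10, 10↦8]  zeros at y ∈ ∅
  x = 3: [0↦9, 1↦8, 2↦5, 3↦0, 4↦4, 5↦6, 6↦6, 7↦4, 8↦0, 9↦5, 10↦8]  zeros at y ∈ {3, 8}
  x = 4: [0↦10, 1↦1, 2↦1, 3↦10, 4↦6, 5↦0, 6↦3, 7↦4, 8↦3, 9↦0, 10↦6]  zeros at y ∈ {5, 9}
  x = 5: [0↦8, 1↦0, 2↦1, 3↦0, 4↦8, 5↦3, 6↦7, 7↦9, 8↦9, 9↦7, 10↦3]  zeros at y ∈ {1, 3}
  x = 6: [0↦4, 1↦6, 2↦6, 3↦4, 4↦0, 5↦5, 6↦8, 7↦9, 8↦8, 9↦5, 10↦0]  zeros at y ∈ {4, 10}
  x = 7: [0↦10, 1↦9, 2↦6, 3↦1, 4↦5, 5↦7, 6↦7, 7↦5, 8↦1, 9↦6, 10↦9]  zeros at y ∈ ∅
  x = 8: [0↦5, 1↦10, 2↦2, 3↦3, 4↦2, 5↦10, 6↦5, 7↦9, 8↦0, 9↦0, 10↦9]  zeros at y ∈ {8, 9}
  x = 9: [0↦1, 1↦10, 2↦6, 3↦0, 4↦3, 5↦4, 6↦3, 7↦0, 8↦6, 9↦10, 10↦1]  zeros at y ∈ {3, 7}
  x = 10: [0↦10, 1↦10, 2↦8, 3↦4, 4↦9, 5↦1, 6↦2, 7↦1, 8↦9, 9↦4, 10↦8]  zeros at y ∈ ∅
Collecting zeros: affine points = {(0, 0), (0, 1), (3, 3), (3, 8), (4, 5), (4, 9), (5, 1), (5, 3), (6, 4), (6, 10), (8, 8), (8, 9), (9, 3), (9, 7)}.
Total count |C(F_11)_aff| = 14.


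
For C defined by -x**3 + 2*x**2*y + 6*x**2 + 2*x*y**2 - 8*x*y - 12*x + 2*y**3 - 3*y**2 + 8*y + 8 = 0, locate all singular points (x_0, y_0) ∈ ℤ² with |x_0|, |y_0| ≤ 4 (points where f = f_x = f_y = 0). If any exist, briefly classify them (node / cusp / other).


Singular points: {(2, 0)}; classification: cusp.

Compute partial derivatives:
  f_x = -3*x**2 + 4*x*y + 12*x + 2*y**2 - 8*y - 12.
  f_y = 2*x**2 + 4*x*y - 8*x + 6*y**2 - 6*y + 8.
Scan x_0 ∈ {−4, ..., 4}. For each x_0, f_y(x_0, y) is a polynomial in y; find its integer roots y ∈ {−4, ..., 4}, then test f_x and f at those candidates.
  x = -4: f_y(-4, y) = 6*y**2 - 22*y + 72; no integer root y with |y| ≤ 4.
  x = -3: f_y(-3, y) = 6*y**2 - 18*y + 50; no integer root y with |y| ≤ 4.
  x = -2: f_y(-2, y) = 6*y**2 - 14*y + 32; no integer root y with |y| ≤ 4.
  x = -1: f_y(-1, y) = 6*y**2 - 10*y + 18; no integer root y with |y| ≤ 4.
  x = 0: f_y(0, y) = 6*y**2 - 6*y + 8; no integer root y with |y| ≤ 4.
  x = 1: f_y(1, y) = 6*y**2 - 2*y + 2; no integer root y with |y| ≤ 4.
  x = 2: f_y(2, y) = 6*y**2 + 2*y; vanishes at y ∈ {0}. (2, 0): f_x = 0, f = 0 — SINGULAR.
  x = 3: f_y(3, y) = 6*y**2 + 6*y + 2; no integer root y with |y| ≤ 4.
  x = 4: f_y(4, y) = 6*y**2 + 10*y + 8; no integer root y with |y| ≤ 4.
Only singular point on the grid: (2, 0).
Classify: substitute x = 2 + u, y = 0 + v and expand: f = -u**3 + 2*u**2*v + 2*u*v**2 + 2*v**3 + v**2.
No constant or linear terms (consistent with a singular point). Quadratic part: v**2. Cubic part: -u**3 + 2*u**2*v + 2*u*v**2 + 2*v**3.
The quadratic part v**2 is a perfect square, so there is a single (double) tangent line v = 0, i.e. y = 0. Restricting the cubic part to that line (v = 0) leaves -u**3 ≠ 0, so f is not divisible by v and the branch is v² ≈ u**3 to lowest order — this is a cusp.
Classification: cusp.


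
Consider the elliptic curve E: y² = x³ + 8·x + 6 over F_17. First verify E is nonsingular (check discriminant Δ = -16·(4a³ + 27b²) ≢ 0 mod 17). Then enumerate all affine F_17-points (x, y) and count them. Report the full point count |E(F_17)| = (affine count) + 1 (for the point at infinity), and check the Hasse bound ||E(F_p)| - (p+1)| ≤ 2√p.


Affine points = {(1, 7), (1, 10), (2, 8), (2, 9), (4, 0), (5, 1), (5, 16), (6, 7), (6, 10), (8, 2), (8, 15), (9, 5), (9, 12), (10, 7), (10, 10), (15, 4), (15, 13)}; affine count = 17; |E(F_17)| = 18.

Discriminant check: Δ ∝ 4a³ + 27b² = 4·8³ + 27·6² = 4·512 + 27·36 ≡ 11 (mod 17). Nonzero ⇒ E is nonsingular.
For each x ∈ F_17, compute rhs = x³ + 8·x + 6 mod 17, then count y ∈ F_17 with y² ≡ rhs.
  x = 0: rhs = 6, matching y values: none (0 points).
  x = 1: rhs = 15, matching y values: 7, 10 (2 points).
  x = 2: rhs = 13, matching y values: 8, 9 (2 points).
  x = 3: rhs = 6, matching y values: none (0 points).
  x = 4: rhs = 0, matching y values: 0 (1 points).
  x = 5: rhs = 1, matching y values: 1, 16 (2 points).
  x = 6: rhs = 15, matching y values: 7, 10 (2 points).
  x = 7: rhs = 14, matching y values: none (0 points).
  x = 8: rhs = 4, matching y values: 2, 15 (2 points).
  x = 9: rhs = 8, matching y values: 5, 12 (2 points).
  x = 10: rhs = 15, matching y values: 7, 10 (2 points).
  x = 11: rhs = 14, matching y values: none (0 points).
  x = 12: rhs = 11, matching y values: none (0 points).
  x = 13: rhs = 12, matching y values: none (0 points).
  x = 14: rhs = 6, matching y values: none (0 points).
  x = 15: rhs = 16, matching y values: 4, 13 (2 points).
  x = 16: rhs = 14, matching y values: none (0 points).
Total affine count: 17.
Full point count |E(F_17)| = 17 + 1 = 18.
Hasse bound: |18 − (17+1)| = |0| = 0 ≤ 2√17 ≈ 8.2462 ✓.


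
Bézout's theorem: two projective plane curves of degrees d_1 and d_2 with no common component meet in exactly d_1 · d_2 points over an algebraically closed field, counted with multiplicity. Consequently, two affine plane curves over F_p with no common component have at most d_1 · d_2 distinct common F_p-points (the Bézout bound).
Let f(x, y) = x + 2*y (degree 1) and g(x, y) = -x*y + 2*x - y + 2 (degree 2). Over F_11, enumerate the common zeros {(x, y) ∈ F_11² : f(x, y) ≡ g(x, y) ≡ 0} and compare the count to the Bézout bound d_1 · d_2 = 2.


Common zeros: {(7, 2), (10, 6)}; count = 2; Bézout bound = 2.

deg(f) = 1, deg(g) = 2, so Bézout bound = 2.
Scan x ∈ F_11. For each x, list the y ∈ F_11 with f(x, y) ≡ 0 and those with g(x, y) ≡ 0 (mod 11); the common zeros in that column are the intersection.
  x = 0: f ≡ 0 at y ∈ {0}; g ≡ 0 at y ∈ {2}; common: ∅.
  x = 1: f ≡ 0 at y ∈ {5}; g ≡ 0 at y ∈ {2}; common: ∅.
  x = 2: f ≡ 0 at y ∈ {10}; g ≡ 0 at y ∈ {2}; common: ∅.
  x = 3: f ≡ 0 at y ∈ {4}; g ≡ 0 at y ∈ {2}; common: ∅.
  x = 4: f ≡ 0 at y ∈ {9}; g ≡ 0 at y ∈ {2}; common: ∅.
  x = 5: f ≡ 0 at y ∈ {3}; g ≡ 0 at y ∈ {2}; common: ∅.
  x = 6: f ≡ 0 at y ∈ {8}; g ≡ 0 at y ∈ {2}; common: ∅.
  x = 7: f ≡ 0 at y ∈ {2}; g ≡ 0 at y ∈ {2}; common: {2}.
  x = 8: f ≡ 0 at y ∈ {7}; g ≡ 0 at y ∈ {2}; common: ∅.
  x = 9: f ≡ 0 at y ∈ {1}; g ≡ 0 at y ∈ {2}; common: ∅.
  x = 10: f ≡ 0 at y ∈ {6}; g ≡ 0 at y ∈ {0, 1, 2, 3, 4, 5, 6, 7, 8, 9, 10}; common: {6}.
Collecting: common zeros = {(7, 2), (10, 6)}, so the count is 2.
Comparison with the Bézout bound: 2 ≤ 2 = deg(f)·deg(g), as expected for curves with no common component (the bound is attained).


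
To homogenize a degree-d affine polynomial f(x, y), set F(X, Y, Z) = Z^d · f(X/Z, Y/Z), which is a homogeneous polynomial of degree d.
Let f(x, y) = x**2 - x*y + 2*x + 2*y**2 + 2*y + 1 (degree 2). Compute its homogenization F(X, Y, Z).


F(X, Y, Z) = X**2 - X*Y + 2*X*Z + 2*Y**2 + 2*Y*Z + Z**2

deg(f) = 2.
Substitute x = X/Z, y = Y/Z into f, then multiply by Z^2.
  monomial 1·x^2·y^0 ↦ 1·X^2·Y^0·Z^0.
  monomial -1·x^1·y^1 ↦ -1·X^1·Y^1·Z^0.
  monomial 2·x^1·y^0 ↦ 2·X^1·Y^0·Z^1.
  monomial 2·x^0·y^2 ↦ 2·X^0·Y^2·Z^0.
  monomial 2·x^0·y^1 ↦ 2·X^0·Y^1·Z^1.
  monomial 1·x^0·y^0 ↦ 1·X^0·Y^0·Z^2.
Collecting: F(X, Y, Z) = X**2 - X*Y + 2*X*Z + 2*Y**2 + 2*Y*Z + Z**2.


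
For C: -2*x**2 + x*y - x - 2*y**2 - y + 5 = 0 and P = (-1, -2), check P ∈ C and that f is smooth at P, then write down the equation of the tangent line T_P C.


Tangent line at P: x + 6*y + 13 = 0.

Step 1: f(-1, -2) = 0, so P lies on C.
Step 2: partial derivatives
  f_x(x, y) = -4*x + y - 1, f_y(x, y) = x - 4*y - 1.
  f_x(P) = 1, f_y(P) = 6 (gradient nonzero, so P is smooth).
Step 3: tangent line at P: 1·(x − -1) + 6·(y − -2) = 0.
Expanding: x + 6*y + 13 = 0.


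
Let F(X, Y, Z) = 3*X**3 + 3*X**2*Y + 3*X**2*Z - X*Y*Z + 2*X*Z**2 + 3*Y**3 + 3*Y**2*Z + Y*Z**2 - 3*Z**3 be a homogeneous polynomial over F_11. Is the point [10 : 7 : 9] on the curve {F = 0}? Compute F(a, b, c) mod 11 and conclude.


F(10,7,9) ≡ 7 (mod 11); P is NOT on the curve.

Evaluate F(10, 7, 9) term-by-term (mod 11).
  3*X**3 ↦ 3·1000·1·1 = 3000
  3*X**2*Y ↦ 3·100·7·1 = 2100
  3*X**2*Z ↦ 3·100·1·9 = 2700
  -X*Y*Z ↦ -1·10·7·9 = -630
  2*X*Z**2 ↦ 2·10·1·81 = 1620
  3*Y**3 ↦ 3·1·343·1 = 1029
  3*Y**2*Z ↦ 3·1·49·9 = 1323
  Y*Z**2 ↦ 1·1·7·81 = 567
  -3*Z**3 ↦ -3·1·1·729 = -2187
Sum: F(10, 7, 9) = (3000) + (2100) + (2700) + (-630) + (1620) + (1029) + (1323) + (567) + (-2187) = 9522.
Reducing mod 11: 9522 ≡ 7 (mod 11).
Since F(a, b, c) ≡ 7 ≠ 0 (mod 11), P does NOT lie on the curve.


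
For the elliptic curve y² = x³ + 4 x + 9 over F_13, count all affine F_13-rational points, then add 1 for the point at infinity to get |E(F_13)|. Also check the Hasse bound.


Affine points = {(0, 3), (0, 10), (1, 1), (1, 12), (2, 5), (2, 8), (3, 3), (3, 10), (7, 4), (7, 9), (10, 3), (10, 10), (12, 2), (12, 11)}; affine count = 14; |E(F_13)| = 15.

Discriminant check: Δ ∝ 4a³ + 27b² = 4·4³ + 27·9² = 4·64 + 27·81 ≡ 12 (mod 13). Nonzero ⇒ E is nonsingular.
For each x ∈ F_13, compute rhs = x³ + 4·x + 9 mod 13, then count y ∈ F_13 with y² ≡ rhs.
  x = 0: rhs = 9, matching y values: 3, 10 (2 points).
  x = 1: rhs = 1, matching y values: 1, 12 (2 points).
  x = 2: rhs = 12, matching y values: 5, 8 (2 points).
  x = 3: rhs = 9, matching y values: 3, 10 (2 points).
  x = 4: rhs = 11, matching y values: none (0 points).
  x = 5: rhs = 11, matching y values: none (0 points).
  x = 6: rhs = 2, matching y values: none (0 points).
  x = 7: rhs = 3, matching y values: 4, 9 (2 points).
  x = 8: rhs = 7, matching y values: none (0 points).
  x = 9: rhs = 7, matching y values: none (0 points).
  x = 10: rhs = 9, matching y values: 3, 10 (2 points).
  x = 11: rhs = 6, matching y values: none (0 points).
  x = 12: rhs = 4, matching y values: 2, 11 (2 points).
Total affine count: 14.
Full point count |E(F_13)| = 14 + 1 = 15.
Hasse bound: |15 − (13+1)| = |1| = 1 ≤ 2√13 ≈ 7.2111 ✓.


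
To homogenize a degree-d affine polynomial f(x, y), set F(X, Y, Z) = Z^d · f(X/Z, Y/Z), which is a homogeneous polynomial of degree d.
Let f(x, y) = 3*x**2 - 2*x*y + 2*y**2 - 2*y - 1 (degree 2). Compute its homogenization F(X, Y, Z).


F(X, Y, Z) = 3*X**2 - 2*X*Y + 2*Y**2 - 2*Y*Z - Z**2

deg(f) = 2.
Substitute x = X/Z, y = Y/Z into f, then multiply by Z^2.
  monomial 3·x^2·y^0 ↦ 3·X^2·Y^0·Z^0.
  monomial -2·x^1·y^1 ↦ -2·X^1·Y^1·Z^0.
  monomial 2·x^0·y^2 ↦ 2·X^0·Y^2·Z^0.
  monomial -2·x^0·y^1 ↦ -2·X^0·Y^1·Z^1.
  monomial -1·x^0·y^0 ↦ -1·X^0·Y^0·Z^2.
Collecting: F(X, Y, Z) = 3*X**2 - 2*X*Y + 2*Y**2 - 2*Y*Z - Z**2.


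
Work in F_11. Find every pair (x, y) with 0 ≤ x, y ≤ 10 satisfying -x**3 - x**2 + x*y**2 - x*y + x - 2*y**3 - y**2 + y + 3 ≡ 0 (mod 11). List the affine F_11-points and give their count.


Affine F_11-points: {(1, 1), (2, 3), (4, 4), (5, 7), (5, 10), (6, 10), (7, 9), (8, 7), (9, 6), (10, 1), (10, 10)}; count = 11.

For each of the 121 pairs (x, y) ∈ F_11², evaluate f(x, y) mod 11. Record the zeros.
  x = 0: [0↦3, 1↦1, 2↦7, 3↦9, 4↦6, 5↦8, 6↦3, 7↦1, 8↦1, 9↦2, 10↦3]  zeros at y ∈ ∅
  x = 1: [0↦2, 1↦0, 2↦8, 3↦3, 4↦6, 5↦5, 6↦10, 7↦9, 8↦1, 9↦7, 10↦4]  zeros at y ∈ {1}
  x = 2: [0↦4, 1↦2, 2↦1, 3↦0, 4↦9, 5↦5, 6↦9, 7↦9, 8↦4, 9↦4, 10↦8]  zeros at y ∈ {3}
  x = 3: [0↦3, 1↦1, 2↦2, 3↦5, 4↦9, 5↦2, 6↦5, 7↦6, 8↦4, 9↦9, 10↦9]  zeros at y ∈ ∅
  x = 4: [0↦4, 1↦2, 2↦5, 3↦1, 4↦0, 5↦1, 6↦3, 7↦5, 8↦6, 9↦5, 10↦1]  zeros at y ∈ {4}
  x = 5: [0↦1, 1↦10, 2↦4, 3↦4, 4↦9, 5↦7, 6↦8, 7↦0, 8↦4, 9↦8, 10↦0]  zeros at y ∈ {7, 10}
  x = 6: [0↦10, 1↦8, 2↦4, 3↦8, 4↦8, 5↦3, 6↦3, 7↦7, 8↦3, 9↦1, 10↦0]  zeros at y ∈ {10}
  x = 7: [0↦3, 1↦1, 2↦10, 3↦7, 4↦2, 5↦5, 6↦4, 7↦9, 8↦8, 9↦0, 10↦6]  zeros at y ∈ {9}
  x = 8: [0↦7, 1↦5, 2↦5, 3↦6, 4↦7, 5↦7, 6↦5, 7↦0, 8↦2, 9↦10, 10↦1]  zeros at y ∈ {7}
  x = 9: [0↦5, 1↦3, 2↦5, 3↦10, 4↦6, 5↦3, 6↦0, 7↦7, 8↦1, 9↦3, 10↦1]  zeros at y ∈ {6}
  x = 10: [0↦2, 1↦0, 2↦4, 3↦2, 4↦4, 5↦9, 6↦5, 7↦2, 8↦10, 9↦6, 10↦0]  zeros at y ∈ {1, 10}
Collecting zeros: affine points = {(1, 1), (2, 3), (4, 4), (5, 7), (5, 10), (6, 10), (7, 9), (8, 7), (9, 6), (10, 1), (10, 10)}.
Total count |C(F_11)_aff| = 11.


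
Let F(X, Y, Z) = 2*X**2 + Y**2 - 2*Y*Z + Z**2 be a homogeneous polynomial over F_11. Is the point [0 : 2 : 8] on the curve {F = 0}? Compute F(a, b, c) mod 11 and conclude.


F(0,2,8) ≡ 3 (mod 11); P is NOT on the curve.

Evaluate F(0, 2, 8) term-by-term (mod 11).
  2*X**2 ↦ 2·0·1·1 = 0
  Y**2 ↦ 1·1·4·1 = 4
  -2*Y*Z ↦ -2·1·2·8 = -32
  Z**2 ↦ 1·1·1·64 = 64
Sum: F(0, 2, 8) = (0) + (4) + (-32) + (64) = 36.
Reducing mod 11: 36 ≡ 3 (mod 11).
Since F(a, b, c) ≡ 3 ≠ 0 (mod 11), P does NOT lie on the curve.


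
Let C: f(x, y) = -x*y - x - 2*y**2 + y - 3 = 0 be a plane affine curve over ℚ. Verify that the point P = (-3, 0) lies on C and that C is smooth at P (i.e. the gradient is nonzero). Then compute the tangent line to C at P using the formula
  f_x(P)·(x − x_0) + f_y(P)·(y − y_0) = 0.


Tangent line at P: -x + 4*y - 3 = 0.

Step 1: f(-3, 0) = 0, so P lies on C.
Step 2: partial derivatives
  f_x(x, y) = -y - 1, f_y(x, y) = -x - 4*y + 1.
  f_x(P) = -1, f_y(P) = 4 (gradient nonzero, so P is smooth).
Step 3: tangent line at P: -1·(x − -3) + 4·(y − 0) = 0.
Expanding: -x + 4*y - 3 = 0.


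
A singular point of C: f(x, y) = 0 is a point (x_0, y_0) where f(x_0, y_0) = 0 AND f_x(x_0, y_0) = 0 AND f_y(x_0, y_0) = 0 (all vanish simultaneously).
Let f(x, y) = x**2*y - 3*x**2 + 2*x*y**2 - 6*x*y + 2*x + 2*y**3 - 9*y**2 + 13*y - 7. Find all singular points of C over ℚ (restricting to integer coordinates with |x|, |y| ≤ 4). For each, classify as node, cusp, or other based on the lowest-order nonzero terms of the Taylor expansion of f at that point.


Singular points: {(-1, 2)}; classification: node.

Compute partial derivatives:
  f_x = 2*x*y - 6*x + 2*y**2 - 6*y + 2.
  f_y = x**2 + 4*x*y - 6*x + 6*y**2 - 18*y + 13.
Scan x_0 ∈ {−4, ..., 4}. For each x_0, f_y(x_0, y) is a polynomial in y; find its integer roots y ∈ {−4, ..., 4}, then test f_x and f at those candidates.
  x = -4: f_y(-4, y) = 6*y**2 - 34*y + 53; no integer root y with |y| ≤ 4.
  x = -3: f_y(-3, y) = 6*y**2 - 30*y + 40; no integer root y with |y| ≤ 4.
  x = -2: f_y(-2, y) = 6*y**2 - 26*y + 29; no integer root y with |y| ≤ 4.
  x = -1: f_y(-1, y) = 6*y**2 - 22*y + 20; vanishes at y ∈ {2}. (-1, 2): f_x = 0, f = 0 — SINGULAR.
  x = 0: f_y(0, y) = 6*y**2 - 18*y + 13; no integer root y with |y| ≤ 4.
  x = 1: f_y(1, y) = 6*y**2 - 14*y + 8; vanishes at y ∈ {1}. (1, 1): f_x = -6 ≠ 0.
  x = 2: f_y(2, y) = 6*y**2 - 10*y + 5; no integer root y with |y| ≤ 4.
  x = 3: f_y(3, y) = 6*y**2 - 6*y + 4; no integer root y with |y| ≤ 4.
  x = 4: f_y(4, y) = 6*y**2 - 2*y + 5; no integer root y with |y| ≤ 4.
Only singular point on the grid: (-1, 2).
Classify: substitute x = -1 + u, y = 2 + v and expand: f = u**2*v - u**2 + 2*u*v**2 + 2*v**3 + v**2.
No constant or linear terms (consistent with a singular point). Quadratic part: -u**2 + v**2. Cubic part: u**2*v + 2*u*v**2 + 2*v**3.
The quadratic part v**2 - u**2 = (v − u)(v + u) splits into two distinct linear factors, so there are two distinct tangent lines y − 2 = ±(x − -1) — this is a node (ordinary double point).
Classification: node.


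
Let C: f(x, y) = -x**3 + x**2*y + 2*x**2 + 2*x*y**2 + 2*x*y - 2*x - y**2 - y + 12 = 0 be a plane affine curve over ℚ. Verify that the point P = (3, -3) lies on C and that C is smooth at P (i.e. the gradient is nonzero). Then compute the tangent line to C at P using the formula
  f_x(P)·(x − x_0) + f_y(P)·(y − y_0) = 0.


Tangent line at P: -23*x - 16*y + 21 = 0.

Step 1: f(3, -3) = 0, so P lies on C.
Step 2: partial derivatives
  f_x(x, y) = -3*x**2 + 2*x*y + 4*x + 2*y**2 + 2*y - 2, f_y(x, y) = x**2 + 4*x*y + 2*x - 2*y - 1.
  f_x(P) = -23, f_y(P) = -16 (gradient nonzero, so P is smooth).
Step 3: tangent line at P: -23·(x − 3) + -16·(y − -3) = 0.
Expanding: -23*x - 16*y + 21 = 0.


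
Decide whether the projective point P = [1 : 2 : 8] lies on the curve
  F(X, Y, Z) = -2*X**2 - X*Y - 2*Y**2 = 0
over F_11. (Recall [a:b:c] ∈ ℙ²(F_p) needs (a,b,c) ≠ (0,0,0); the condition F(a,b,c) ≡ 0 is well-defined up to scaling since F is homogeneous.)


F(1,2,8) ≡ 10 (mod 11); P is NOT on the curve.

Evaluate F(1, 2, 8) term-by-term (mod 11).
  -2*X**2 ↦ -2·1·1·1 = -2
  -X*Y ↦ -1·1·2·1 = -2
  -2*Y**2 ↦ -2·1·4·1 = -8
Sum: F(1, 2, 8) = (-2) + (-2) + (-8) = -12.
Reducing mod 11: -12 ≡ 10 (mod 11).
Since F(a, b, c) ≡ 10 ≠ 0 (mod 11), P does NOT lie on the curve.


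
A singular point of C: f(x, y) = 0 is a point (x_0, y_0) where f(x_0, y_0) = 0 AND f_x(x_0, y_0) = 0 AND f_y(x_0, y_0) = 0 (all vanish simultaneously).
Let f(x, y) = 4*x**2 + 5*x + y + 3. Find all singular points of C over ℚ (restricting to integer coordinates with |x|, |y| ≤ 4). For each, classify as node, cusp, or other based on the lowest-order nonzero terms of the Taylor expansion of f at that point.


No singular points in the scanned grid; C is smooth there.

Compute partial derivatives:
  f_x = 8*x + 5.
  f_y = 1.
f_y = 1 is a nonzero constant, so f_y never vanishes: no point (x, y) can satisfy f = f_x = f_y = 0. In particular no (x, y) ∈ {−4, ..., 4}² is singular; the curve is smooth.


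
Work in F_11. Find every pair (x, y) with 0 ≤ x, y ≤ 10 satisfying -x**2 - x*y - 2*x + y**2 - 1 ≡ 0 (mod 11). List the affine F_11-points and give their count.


Affine F_11-points: {(0, 1), (0, 10), (5, 7), (5, 9), (6, 8), (6, 9), (8, 1), (8, 7), (10, 0), (10, 10)}; count = 10.

For each of the 121 pairs (x, y) ∈ F_11², evaluate f(x, y) mod 11. Record the zeros.
  x = 0: [0↦10, 1↦0, 2↦3, 3↦8, 4↦4, 5↦2, 6↦2, 7↦4, 8↦8, 9↦3, 10↦0]  zeros at y ∈ {1, 10}
  x = 1: [0↦7, 1↦7, 2↦9, 3↦2, 4↦8, 5↦5, 6↦4, 7↦5, 8↦8, 9↦2, 10↦9]  zeros at y ∈ ∅
  x = 2: [0↦2, 1↦1, 2↦2, 3↦5, 4↦10, 5↦6, 6↦4, 7↦4, 8↦6, 9↦10, 10↦5]  zeros at y ∈ ∅
  x = 3: [0↦6, 1↦4, 2↦4, 3↦6, 4↦10, 5↦5, 6↦2, 7↦1, 8↦2, 9↦5, 10↦10]  zeros at y ∈ ∅
  x = 4: [0↦8, 1↦5, 2↦4, 3↦5, 4↦8, 5↦2, 6↦9, 7↦7, 8↦7, 9↦9, 10↦2]  zeros at y ∈ ∅
  x = 5: [0↦8, 1↦4, 2↦2, 3↦2, 4↦4, 5↦8, 6↦3, 7↦0, 8↦10, 9↦0, 10↦3]  zeros at y ∈ {7, 9}
  x = 6: [0↦6, 1↦1, 2↦9, 3↦8, 4↦9, 5↦1, 6↦6, 7↦2, 8↦0, 9↦0, 10↦2]  zeros at y ∈ {8, 9}
  x = 7: [0↦2, 1↦7, 2↦3, 3↦1, 4↦1, 5↦3, 6↦7, 7↦2, 8↦10, 9↦9, 10↦10]  zeros at y ∈ ∅
  x = 8: [0↦7, 1↦0, 2↦6, 3↦3, 4↦2, 5↦3, 6↦6, 7↦0, 8↦7, 9↦5, 10↦5]  zeros at y ∈ {1, 7}
  x = 9: [0↦10, 1↦2, 2↦7, 3↦3, 4↦1, 5↦1, 6↦3, 7↦7, 8↦2, 9↦10, 10↦9]  zeros at y ∈ ∅
  x = 10: [0↦0, 1↦2, 2↦6, 3↦1, 4↦9, 5↦8, 6↦9, 7↦1, 8↦6, 9↦2, 10↦0]  zeros at y ∈ {0, 10}
Collecting zeros: affine points = {(0, 1), (0, 10), (5, 7), (5, 9), (6, 8), (6, 9), (8, 1), (8, 7), (10, 0), (10, 10)}.
Total count |C(F_11)_aff| = 10.


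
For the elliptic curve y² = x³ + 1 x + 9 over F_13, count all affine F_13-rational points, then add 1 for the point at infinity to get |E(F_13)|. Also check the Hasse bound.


Affine points = {(0, 3), (0, 10), (3, 0), (4, 5), (4, 8), (5, 3), (5, 10), (6, 6), (6, 7), (8, 3), (8, 10), (11, 5), (11, 8)}; affine count = 13; |E(F_13)| = 14.

Discriminant check: Δ ∝ 4a³ + 27b² = 4·1³ + 27·9² = 4·1 + 27·81 ≡ 7 (mod 13). Nonzero ⇒ E is nonsingular.
For each x ∈ F_13, compute rhs = x³ + 1·x + 9 mod 13, then count y ∈ F_13 with y² ≡ rhs.
  x = 0: rhs = 9, matching y values: 3, 10 (2 points).
  x = 1: rhs = 11, matching y values: none (0 points).
  x = 2: rhs = 6, matching y values: none (0 points).
  x = 3: rhs = 0, matching y values: 0 (1 points).
  x = 4: rhs = 12, matching y values: 5, 8 (2 points).
  x = 5: rhs = 9, matching y values: 3, 10 (2 points).
  x = 6: rhs = 10, matching y values: 6, 7 (2 points).
  x = 7: rhs = 8, matching y values: none (0 points).
  x = 8: rhs = 9, matching y values: 3, 10 (2 points).
  x = 9: rhs = 6, matching y values: none (0 points).
  x = 10: rhs = 5, matching y values: none (0 points).
  x = 11: rhs = 12, matching y values: 5, 8 (2 points).
  x = 12: rhs = 7, matching y values: none (0 points).
Total affine count: 13.
Full point count |E(F_13)| = 13 + 1 = 14.
Hasse bound: |14 − (13+1)| = |0| = 0 ≤ 2√13 ≈ 7.2111 ✓.


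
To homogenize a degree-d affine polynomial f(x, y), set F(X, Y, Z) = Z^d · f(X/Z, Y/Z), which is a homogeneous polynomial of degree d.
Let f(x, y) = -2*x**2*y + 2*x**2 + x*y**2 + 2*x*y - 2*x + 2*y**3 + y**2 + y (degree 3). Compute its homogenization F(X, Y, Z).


F(X, Y, Z) = -2*X**2*Y + 2*X**2*Z + X*Y**2 + 2*X*Y*Z - 2*X*Z**2 + 2*Y**3 + Y**2*Z + Y*Z**2

deg(f) = 3.
Substitute x = X/Z, y = Y/Z into f, then multiply by Z^3.
  monomial -2·x^2·y^1 ↦ -2·X^2·Y^1·Z^0.
  monomial 2·x^2·y^0 ↦ 2·X^2·Y^0·Z^1.
  monomial 1·x^1·y^2 ↦ 1·X^1·Y^2·Z^0.
  monomial 2·x^1·y^1 ↦ 2·X^1·Y^1·Z^1.
  monomial -2·x^1·y^0 ↦ -2·X^1·Y^0·Z^2.
  monomial 2·x^0·y^3 ↦ 2·X^0·Y^3·Z^0.
  monomial 1·x^0·y^2 ↦ 1·X^0·Y^2·Z^1.
  monomial 1·x^0·y^1 ↦ 1·X^0·Y^1·Z^2.
Collecting: F(X, Y, Z) = -2*X**2*Y + 2*X**2*Z + X*Y**2 + 2*X*Y*Z - 2*X*Z**2 + 2*Y**3 + Y**2*Z + Y*Z**2.


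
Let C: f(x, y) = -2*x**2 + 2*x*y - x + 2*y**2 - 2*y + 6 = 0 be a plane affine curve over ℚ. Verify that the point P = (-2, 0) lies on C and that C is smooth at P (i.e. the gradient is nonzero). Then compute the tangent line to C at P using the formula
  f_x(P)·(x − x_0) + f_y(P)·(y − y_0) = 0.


Tangent line at P: 7*x - 6*y + 14 = 0.

Step 1: f(-2, 0) = 0, so P lies on C.
Step 2: partial derivatives
  f_x(x, y) = -4*x + 2*y - 1, f_y(x, y) = 2*x + 4*y - 2.
  f_x(P) = 7, f_y(P) = -6 (gradient nonzero, so P is smooth).
Step 3: tangent line at P: 7·(x − -2) + -6·(y − 0) = 0.
Expanding: 7*x - 6*y + 14 = 0.


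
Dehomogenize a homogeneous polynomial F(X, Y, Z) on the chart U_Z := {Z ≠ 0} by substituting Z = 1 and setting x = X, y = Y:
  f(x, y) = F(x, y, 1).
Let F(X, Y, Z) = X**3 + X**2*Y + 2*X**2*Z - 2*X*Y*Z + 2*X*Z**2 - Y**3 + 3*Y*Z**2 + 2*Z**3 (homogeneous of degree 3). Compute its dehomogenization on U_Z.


f(x, y) = x**3 + x**2*y + 2*x**2 - 2*x*y + 2*x - y**3 + 3*y + 2

On U_Z we set Z = 1. Each monomial c·X^i·Y^j·Z^k in F becomes c·x^i·y^j·1^k = c·x^i·y^j.
Substituting Z = 1: F(X, Y, 1) = x**3 + x**2*y + 2*x**2 - 2*x*y + 2*x - y**3 + 3*y + 2.
Note: deg(f) ≤ deg(F) = 3; strict inequality happens when F is divisible by Z (lost terms).


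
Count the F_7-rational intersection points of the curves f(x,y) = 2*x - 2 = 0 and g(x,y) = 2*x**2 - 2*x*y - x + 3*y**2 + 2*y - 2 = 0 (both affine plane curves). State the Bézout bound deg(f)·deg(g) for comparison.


Common zeros: ∅; count = 0; Bézout bound = 2.

deg(f) = 1, deg(g) = 2, so Bézout bound = 2.
Scan x ∈ F_7. For each x, list the y ∈ F_7 with f(x, y) ≡ 0 and those with g(x, y) ≡ 0 (mod 7); the common zeros in that column are the intersection.
  x = 0: f ≡ 0 at y ∈ ∅; g ≡ 0 at y ∈ {2}; common: ∅.
  x = 1: f ≡ 0 at y ∈ {0, 1, 2, 3, 4, 5, 6}; g ≡ 0 at y ∈ ∅; common: ∅.
  x = 2: f ≡ 0 at y ∈ ∅; g ≡ 0 at y ∈ ∅; common: ∅.
  x = 3: f ≡ 0 at y ∈ ∅; g ≡ 0 at y ∈ {3}; common: ∅.
  x = 4: f ≡ 0 at y ∈ ∅; g ≡ 0 at y ∈ {3, 6}; common: ∅.
  x = 5: f ≡ 0 at y ∈ ∅; g ≡ 0 at y ∈ ∅; common: ∅.
  x = 6: f ≡ 0 at y ∈ ∅; g ≡ 0 at y ∈ {2, 6}; common: ∅.
Collecting: common zeros = ∅, so the count is 0.
Comparison with the Bézout bound: 0 ≤ 2 = deg(f)·deg(g), as expected for curves with no common component (the affine F_7-count falls short of the bound because intersections may lie at infinity, over extension fields, or carry multiplicity).


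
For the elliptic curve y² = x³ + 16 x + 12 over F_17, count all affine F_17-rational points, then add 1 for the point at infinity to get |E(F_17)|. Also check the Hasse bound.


Affine points = {(2, 1), (2, 16), (3, 6), (3, 11), (4, 2), (4, 15), (5, 8), (5, 9), (6, 1), (6, 16), (7, 5), (7, 12), (9, 1), (9, 16), (10, 4), (10, 13)}; affine count = 16; |E(F_17)| = 17.

Discriminant check: Δ ∝ 4a³ + 27b² = 4·16³ + 27·12² = 4·4096 + 27·144 ≡ 8 (mod 17). Nonzero ⇒ E is nonsingular.
For each x ∈ F_17, compute rhs = x³ + 16·x + 12 mod 17, then count y ∈ F_17 with y² ≡ rhs.
  x = 0: rhs = 12, matching y values: none (0 points).
  x = 1: rhs = 12, matching y values: none (0 points).
  x = 2: rhs = 1, matching y values: 1, 16 (2 points).
  x = 3: rhs = 2, matching y values: 6, 11 (2 points).
  x = 4: rhs = 4, matching y values: 2, 15 (2 points).
  x = 5: rhs = 13, matching y values: 8, 9 (2 points).
  x = 6: rhs = 1, matching y values: 1, 16 (2 points).
  x = 7: rhs = 8, matching y values: 5, 12 (2 points).
  x = 8: rhs = 6, matching y values: none (0 points).
  x = 9: rhs = 1, matching y values: 1, 16 (2 points).
  x = 10: rhs = 16, matching y values: 4, 13 (2 points).
  x = 11: rhs = 6, matching y values: none (0 points).
  x = 12: rhs = 11, matching y values: none (0 points).
  x = 13: rhs = 3, matching y values: none (0 points).
  x = 14: rhs = 5, matching y values: none (0 points).
  x = 15: rhs = 6, matching y values: none (0 points).
  x = 16: rhs = 12, matching y values: none (0 points).
Total affine count: 16.
Full point count |E(F_17)| = 16 + 1 = 17.
Hasse bound: |17 − (17+1)| = |-1| = 1 ≤ 2√17 ≈ 8.2462 ✓.
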